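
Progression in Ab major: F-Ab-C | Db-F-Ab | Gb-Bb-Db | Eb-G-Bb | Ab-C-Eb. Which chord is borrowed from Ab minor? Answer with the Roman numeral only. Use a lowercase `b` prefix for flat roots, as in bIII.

The diatonic triads in Ab major are Ab, Bbm, Cm, Db, Eb, Fm, Gdim. F–Ab–C = Fm, Db–F–Ab = Db, Eb–G–Bb = Eb and Ab–C–Eb = Ab are all diatonic. Gb–Bb–Db is not: scale degree 7 in Ab major carries Gdim (vii°). In Ab minor the chord on that degree is Gb, so here it functions as bVII, borrowed from the parallel minor.

bVII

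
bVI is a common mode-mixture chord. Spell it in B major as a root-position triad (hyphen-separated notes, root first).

bVI is built on the lowered scale degree 6. In B major degree 6 is G#; lowered it becomes G. In B minor the chord on G is G–B–D.

G-B-D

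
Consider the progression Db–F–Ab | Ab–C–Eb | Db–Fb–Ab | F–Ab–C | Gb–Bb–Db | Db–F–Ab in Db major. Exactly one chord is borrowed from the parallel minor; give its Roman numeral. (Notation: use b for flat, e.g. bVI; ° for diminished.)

i

In Db major the diatonic chords are Db, Ebm, Fm, Gb, Ab, Bbm, Cdim. Db–F–Ab = Db, Ab–C–Eb = Ab, F–Ab–C = Fm and Gb–Bb–Db = Gb all belong to that set. Db–Fb–Ab is not: scale degree 1 in Db major carries Db (I). In Db minor the chord on that degree is Dbm, so here it functions as i, borrowed from the parallel minor.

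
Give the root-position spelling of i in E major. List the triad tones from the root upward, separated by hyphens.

The root, E, is scale degree 1 — the same note in E major and E minor; only the chord quality changes. Stacking thirds in E minor on E gives E–G–B.

E-G-B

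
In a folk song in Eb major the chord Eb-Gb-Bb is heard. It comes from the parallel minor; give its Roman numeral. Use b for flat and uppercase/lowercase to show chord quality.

i

The root Eb is the diatonic 1st degree of Eb major; the borrowing shows in the chord quality. The diatonic chord on degree 1 would be Eb (I), but Eb–Gb–Bb is the minor chord from Eb minor. As a borrowed chord it is labeled i.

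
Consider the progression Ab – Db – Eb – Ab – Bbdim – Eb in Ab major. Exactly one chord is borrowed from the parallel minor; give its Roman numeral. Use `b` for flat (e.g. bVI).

ii°

In Ab major the diatonic chords are Ab, Bbm, Cm, Db, Eb, Fm, Gdim. Ab, Db and Eb are all diatonic. But Bbdim (Bb–Db–Fb) is foreign: the diatonic ii on degree 2 is Bbm, whereas Bbdim comes from Ab minor. It is labeled ii°.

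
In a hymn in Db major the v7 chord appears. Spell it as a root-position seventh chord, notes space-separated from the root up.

v7 is built on scale degree 5, which is Ab in both Db major and its parallel. Stacking thirds in Db minor on Ab gives Ab–Cb–Eb–Gb.

Ab Cb Eb Gb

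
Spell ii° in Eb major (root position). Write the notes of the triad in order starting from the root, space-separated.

F Ab Cb

ii° is built on scale degree 2, which is F in both Eb major and its parallel. Stacking thirds in Eb minor on F gives F–Ab–Cb.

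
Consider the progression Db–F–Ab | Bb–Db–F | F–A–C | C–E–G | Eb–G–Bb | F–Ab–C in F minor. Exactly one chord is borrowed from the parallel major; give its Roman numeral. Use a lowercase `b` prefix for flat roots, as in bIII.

I

The diatonic triads in F minor (with V from harmonic minor) are Fm, Gdim, Ab, Bbm, C, Db, Eb. Db–F–Ab = Db, Bb–Db–F = Bbm, C–E–G = C, Eb–G–Bb = Eb and F–Ab–C = Fm are all diatonic. F–A–C doesn't fit — on degree 1 F minor would have Fm (i). F is the degree-1 chord of F major, so it is the borrowed I.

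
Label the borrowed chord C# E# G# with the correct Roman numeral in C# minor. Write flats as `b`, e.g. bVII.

C# is scale degree 1 in C# minor. The diatonic chord on degree 1 would be C#m (i), but C#–E#–G# is the major chord from C# major. As a borrowed chord it is labeled I.

I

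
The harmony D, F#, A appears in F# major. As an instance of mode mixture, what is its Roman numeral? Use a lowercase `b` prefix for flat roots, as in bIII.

D is the lowered form of scale degree 6 in F# major (the diatonic degree 6 is D#). The diatonic chord on degree 6 would be D#m (vi), but D–F#–A is the major chord from F# minor. As a borrowed chord it is labeled bVI.

bVI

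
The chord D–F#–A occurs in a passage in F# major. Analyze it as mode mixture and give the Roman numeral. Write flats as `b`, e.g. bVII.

In F# major scale degree 6 is D#; D is its lowered form, from F# minor. The diatonic chord on degree 6 would be D#m (vi), but D–F#–A is the major chord from F# minor. As a borrowed chord it is labeled bVI.

bVI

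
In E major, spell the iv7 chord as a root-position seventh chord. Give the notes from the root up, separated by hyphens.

The root, A, is scale degree 4 — the same note in E major and E minor; only the chord quality changes. Stacking thirds in E minor on A gives A–C–E–G.

A-C-E-G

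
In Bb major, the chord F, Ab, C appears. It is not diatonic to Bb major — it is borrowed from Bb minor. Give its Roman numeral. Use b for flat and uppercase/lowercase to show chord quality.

The root F is the diatonic 5th degree of Bb major; the borrowing shows in the chord quality. Diatonically Bb major has F (V) on that degree; F–Ab–C is instead the minor chord native to Bb minor, so it takes the label v.

v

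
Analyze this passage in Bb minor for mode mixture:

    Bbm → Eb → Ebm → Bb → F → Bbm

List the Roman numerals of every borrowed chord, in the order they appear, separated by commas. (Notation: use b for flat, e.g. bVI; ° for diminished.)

Bb minor has the diatonic set Bbm, Cdim, Db, Ebm, F, Gb, Ab (with V from harmonic minor). Bbm, Ebm and F are all diatonic. But Eb (Eb–G–Bb) is foreign: the diatonic iv on degree 4 is Ebm, whereas Eb comes from Bb major. It is labeled IV. Bb (Bb–D–F) is not: scale degree 1 in Bb minor carries Bbm (i). In Bb major the chord on that degree is Bb, so here it functions as I, borrowed from the parallel major.

IV, I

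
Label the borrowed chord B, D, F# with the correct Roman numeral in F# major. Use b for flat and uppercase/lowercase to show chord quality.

iv

The root B is the diatonic 4th degree of F# major; the borrowing shows in the chord quality. B–D–F# is a minor chord — the form found in F# minor, not the diatonic IV (B). Borrowed into F# major it is written iv.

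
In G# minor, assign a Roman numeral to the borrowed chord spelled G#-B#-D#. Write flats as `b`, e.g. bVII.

The root G# is the diatonic 1st degree of G# minor; the borrowing shows in the chord quality. Diatonically G# minor has G#m (i) on that degree; G#–B#–D# is instead the major chord native to G# major, so it takes the label I.

I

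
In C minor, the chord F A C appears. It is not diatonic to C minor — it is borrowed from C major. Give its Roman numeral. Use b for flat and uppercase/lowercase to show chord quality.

IV

The root F is the diatonic 4th degree of C minor; the borrowing shows in the chord quality. The diatonic chord on degree 4 would be Fm (iv), but F–A–C is the major chord from C major. As a borrowed chord it is labeled IV.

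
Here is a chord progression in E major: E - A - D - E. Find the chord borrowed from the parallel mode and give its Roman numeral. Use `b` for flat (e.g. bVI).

In E major the diatonic chords are E, F#m, G#m, A, B, C#m, D#dim. E and A both belong to that set. D (D–F#–A) doesn't fit — on degree 7 E major would have D#dim (vii°). D is the degree-7 chord of E minor, so it is the borrowed bVII.

bVII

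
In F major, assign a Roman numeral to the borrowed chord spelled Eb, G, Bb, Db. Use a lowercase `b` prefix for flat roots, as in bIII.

bVII7

The root Eb is the lowered 7th scale degree — diatonically F major has E there. Eb–G–Bb–Db is a dominant-seventh chord — the form found in F minor, not the diatonic vii° (Edim). Borrowed into F major it is written bVII7.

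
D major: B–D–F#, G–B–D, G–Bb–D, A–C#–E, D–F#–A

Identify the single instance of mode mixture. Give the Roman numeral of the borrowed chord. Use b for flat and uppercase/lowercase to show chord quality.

iv

In D major the diatonic chords are D, Em, F#m, G, A, Bm, C#dim. B–D–F# = Bm, G–B–D = G, A–C#–E = A and D–F#–A = D all belong to that set. But G–Bb–D is foreign: the diatonic IV on degree 4 is G, whereas Gm comes from D minor. It is labeled iv.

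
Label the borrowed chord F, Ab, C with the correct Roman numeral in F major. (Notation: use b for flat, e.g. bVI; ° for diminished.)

i

The root F is the diatonic 1st degree of F major; the borrowing shows in the chord quality. Diatonically F major has F (I) on that degree; F–Ab–C is instead the minor chord native to F minor, so it takes the label i.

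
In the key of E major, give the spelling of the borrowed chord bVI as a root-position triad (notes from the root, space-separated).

The root of bVI is the lowered 6th degree: C# becomes C. In E minor the chord on C is C–E–G.

C E G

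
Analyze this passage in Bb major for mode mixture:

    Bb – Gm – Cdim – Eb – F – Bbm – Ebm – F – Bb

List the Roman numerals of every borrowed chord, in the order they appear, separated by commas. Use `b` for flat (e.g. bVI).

ii°, i, iv

The diatonic triads in Bb major are Bb, Cm, Dm, Eb, F, Gm, Adim. Bb, Gm, Eb and F are all diatonic. Cdim (C–Eb–Gb) is not: scale degree 2 in Bb major carries Cm (ii). In Bb minor the chord on that degree is Cdim, so here it functions as ii°, borrowed from the parallel minor. Bbm (Bb–Db–F) is not: scale degree 1 in Bb major carries Bb (I). In Bb minor the chord on that degree is Bbm, so here it functions as i, borrowed from the parallel minor. But Ebm (Eb–Gb–Bb) is foreign: the diatonic IV on degree 4 is Eb, whereas Ebm comes from Bb minor. It is labeled iv.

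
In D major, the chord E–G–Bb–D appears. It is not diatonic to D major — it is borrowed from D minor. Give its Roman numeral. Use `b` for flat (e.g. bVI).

iiø7

E is scale degree 2 in D major. The diatonic chord on degree 2 would be Em (ii), but E–G–Bb–D is the half-diminished-seventh chord from D minor. As a borrowed chord it is labeled iiø7.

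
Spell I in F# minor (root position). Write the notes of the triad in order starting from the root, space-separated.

F# A# C#

The root, F#, is scale degree 1 — the same note in F# minor and F# major; only the chord quality changes. Building the major chord from the parallel major on F#: F#–A#–C#.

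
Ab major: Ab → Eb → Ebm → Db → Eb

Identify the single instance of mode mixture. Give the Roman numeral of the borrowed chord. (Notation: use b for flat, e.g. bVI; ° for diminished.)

The diatonic triads in Ab major are Ab, Bbm, Cm, Db, Eb, Fm, Gdim. Ab, Eb and Db all belong to that set. But Ebm (Eb–Gb–Bb) is foreign: the diatonic V on degree 5 is Eb, whereas Ebm comes from Ab minor. It is labeled v.

v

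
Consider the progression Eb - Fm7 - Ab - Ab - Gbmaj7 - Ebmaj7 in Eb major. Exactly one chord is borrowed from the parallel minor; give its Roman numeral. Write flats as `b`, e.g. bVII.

bIIImaj7

The diatonic triads in Eb major are Eb, Fm, Gm, Ab, Bb, Cm, Ddim. Of the given chords, Eb, Fm7, Ab and Ebmaj7 are diatonic. Gbmaj7 (Gb–Bb–Db–F) is not: scale degree 3 in Eb major carries Gm (iii). In Eb minor the chord on that degree is Gbmaj7, so here it functions as bIIImaj7, borrowed from the parallel minor.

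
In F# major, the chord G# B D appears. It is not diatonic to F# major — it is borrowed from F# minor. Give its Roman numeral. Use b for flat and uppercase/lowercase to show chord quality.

The root G# is the diatonic 2nd degree of F# major; the borrowing shows in the chord quality. Diatonically F# major has G#m (ii) on that degree; G#–B–D is instead the diminished chord native to F# minor, so it takes the label ii°.

ii°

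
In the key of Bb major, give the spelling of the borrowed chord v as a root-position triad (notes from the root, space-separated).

F Ab C

The root, F, is scale degree 5 — the same note in Bb major and Bb minor; only the chord quality changes. Stacking thirds in Bb minor on F gives F–Ab–C.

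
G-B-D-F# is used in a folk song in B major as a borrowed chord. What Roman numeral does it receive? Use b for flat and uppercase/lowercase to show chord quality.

The root G is the lowered 6th scale degree — diatonically B major has G# there. The diatonic chord on degree 6 would be G#m (vi), but G–B–D–F# is the major-seventh chord from B minor. As a borrowed chord it is labeled bVImaj7.

bVImaj7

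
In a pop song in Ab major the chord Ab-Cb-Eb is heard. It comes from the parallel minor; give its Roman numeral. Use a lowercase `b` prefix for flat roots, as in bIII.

The root Ab is the diatonic 1st degree of Ab major; the borrowing shows in the chord quality. The diatonic chord on degree 1 would be Ab (I), but Ab–Cb–Eb is the minor chord from Ab minor. As a borrowed chord it is labeled i.

i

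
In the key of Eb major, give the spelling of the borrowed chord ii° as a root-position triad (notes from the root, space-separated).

F Ab Cb

ii° is built on scale degree 2, which is F in both Eb major and its parallel. Building the diminished chord from the parallel minor on F: F–Ab–Cb.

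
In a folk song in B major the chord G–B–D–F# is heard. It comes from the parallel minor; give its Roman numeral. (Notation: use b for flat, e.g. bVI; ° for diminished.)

In B major scale degree 6 is G#; G is its lowered form, from B minor. Diatonically B major has G#m (vi) on that degree; G–B–D–F# is instead the major-seventh chord native to B minor, so it takes the label bVImaj7.

bVImaj7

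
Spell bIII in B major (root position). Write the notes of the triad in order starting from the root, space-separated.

D F# A

The root of bIII is the lowered 3rd degree: D# becomes D. Stacking thirds in B minor on D gives D–F#–A.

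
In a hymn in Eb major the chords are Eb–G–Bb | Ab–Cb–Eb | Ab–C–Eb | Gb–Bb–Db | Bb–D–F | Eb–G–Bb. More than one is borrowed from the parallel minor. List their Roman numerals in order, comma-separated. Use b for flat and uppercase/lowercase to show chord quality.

iv, bIII

Eb major has the diatonic set Eb, Fm, Gm, Ab, Bb, Cm, Ddim. Of the given chords, Eb–G–Bb = Eb, Ab–C–Eb = Ab and Bb–D–F = Bb are diatonic. Ab–Cb–Eb doesn't fit — on degree 4 Eb major would have Ab (IV). Abm is the degree-4 chord of Eb minor, so it is the borrowed iv. But Gb–Bb–Db is foreign: the diatonic iii on degree 3 is Gm, whereas Gb comes from Eb minor. It is labeled bIII.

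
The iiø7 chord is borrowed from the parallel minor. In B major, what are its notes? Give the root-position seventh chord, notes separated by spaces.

The root, C#, is scale degree 2 — the same note in B major and B minor; only the chord quality changes. In B minor the chord on C# is C#–E–G–B.

C# E G B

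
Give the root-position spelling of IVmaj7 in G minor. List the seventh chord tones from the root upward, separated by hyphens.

The root, C, is scale degree 4 — the same note in G minor and G major; only the chord quality changes. Building the major-seventh chord from the parallel major on C: C–E–G–B.

C-E-G-B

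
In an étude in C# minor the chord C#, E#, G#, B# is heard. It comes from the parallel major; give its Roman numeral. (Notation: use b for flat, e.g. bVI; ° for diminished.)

Imaj7

C# is scale degree 1 in C# minor. C#–E#–G#–B# is a major-seventh chord — the form found in C# major, not the diatonic i (C#m). Borrowed into C# minor it is written Imaj7.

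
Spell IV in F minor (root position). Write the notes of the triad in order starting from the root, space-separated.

Bb D F

The root, Bb, is scale degree 4 — the same note in F minor and F major; only the chord quality changes. In F major the chord on Bb is Bb–D–F.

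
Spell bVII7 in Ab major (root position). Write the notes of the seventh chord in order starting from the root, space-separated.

bVII7 is built on the lowered scale degree 7. In Ab major degree 7 is G; lowered it becomes Gb. In Ab minor the chord on Gb is Gb–Bb–Db–Fb.

Gb Bb Db Fb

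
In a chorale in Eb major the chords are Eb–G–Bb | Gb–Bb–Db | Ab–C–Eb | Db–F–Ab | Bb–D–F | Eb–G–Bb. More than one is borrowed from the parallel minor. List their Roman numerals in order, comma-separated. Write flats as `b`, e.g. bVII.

bIII, bVII

In Eb major the diatonic chords are Eb, Fm, Gm, Ab, Bb, Cm, Ddim. Of the given chords, Eb–G–Bb = Eb, Ab–C–Eb = Ab and Bb–D–F = Bb are diatonic. But Gb–Bb–Db is foreign: the diatonic iii on degree 3 is Gm, whereas Gb comes from Eb minor. It is labeled bIII. But Db–F–Ab is foreign: the diatonic vii° on degree 7 is Ddim, whereas Db comes from Eb minor. It is labeled bVII.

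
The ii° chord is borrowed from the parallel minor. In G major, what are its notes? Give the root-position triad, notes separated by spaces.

The root, A, is scale degree 2 — the same note in G major and G minor; only the chord quality changes. Stacking thirds in G minor on A gives A–C–Eb.

A C Eb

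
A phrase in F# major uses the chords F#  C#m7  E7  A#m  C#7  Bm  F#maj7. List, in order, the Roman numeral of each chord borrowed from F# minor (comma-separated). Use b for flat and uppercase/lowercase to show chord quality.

v7, bVII7, iv

The diatonic triads in F# major are F#, G#m, A#m, B, C#, D#m, E#dim. Of the given chords, F#, A#m, C#7 and F#maj7 are diatonic. C#m7 (C#–E–G#–B) is not: scale degree 5 in F# major carries C# (V). In F# minor the chord on that degree is C#m7, so here it functions as v7, borrowed from the parallel minor. But E7 (E–G#–B–D) is foreign: the diatonic vii° on degree 7 is E#dim, whereas E7 comes from F# minor. It is labeled bVII7. Bm (B–D–F#) doesn't fit — on degree 4 F# major would have B (IV). Bm is the degree-4 chord of F# minor, so it is the borrowed iv.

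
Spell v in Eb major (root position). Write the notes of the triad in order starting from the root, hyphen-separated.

Bb-Db-F

The root, Bb, is scale degree 5 — the same note in Eb major and Eb minor; only the chord quality changes. In Eb minor the chord on Bb is Bb–Db–F.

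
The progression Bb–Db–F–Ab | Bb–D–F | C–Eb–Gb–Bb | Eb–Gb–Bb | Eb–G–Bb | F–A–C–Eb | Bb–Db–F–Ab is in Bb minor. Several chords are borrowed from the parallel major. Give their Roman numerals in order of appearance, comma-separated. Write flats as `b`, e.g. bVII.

I, IV

In Bb minor (with V from harmonic minor) the diatonic chords are Bbm, Cdim, Db, Ebm, F, Gb, Ab. Of the given chords, Bb–Db–F–Ab = Bbm7, C–Eb–Gb–Bb = Cm7b5, Eb–Gb–Bb = Ebm and F–A–C–Eb = F7 are diatonic. But Bb–D–F is foreign: the diatonic i on degree 1 is Bbm, whereas Bb comes from Bb major. It is labeled I. Eb–G–Bb doesn't fit — on degree 4 Bb minor would have Ebm (iv). Eb is the degree-4 chord of Bb major, so it is the borrowed IV.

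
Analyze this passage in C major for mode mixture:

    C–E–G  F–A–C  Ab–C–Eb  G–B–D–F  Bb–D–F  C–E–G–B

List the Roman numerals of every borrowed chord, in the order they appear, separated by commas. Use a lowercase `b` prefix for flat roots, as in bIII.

bVI, bVII

The diatonic triads in C major are C, Dm, Em, F, G, Am, Bdim. Of the given chords, C–E–G = C, F–A–C = F, G–B–D–F = G7 and C–E–G–B = Cmaj7 are diatonic. Ab–C–Eb is not: scale degree 6 in C major carries Am (vi). In C minor the chord on that degree is Ab, so here it functions as bVI, borrowed from the parallel minor. Bb–D–F is not: scale degree 7 in C major carries Bdim (vii°). In C minor the chord on that degree is Bb, so here it functions as bVII, borrowed from the parallel minor.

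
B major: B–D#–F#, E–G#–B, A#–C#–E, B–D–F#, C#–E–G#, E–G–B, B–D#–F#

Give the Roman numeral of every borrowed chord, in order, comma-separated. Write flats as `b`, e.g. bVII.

i, iv

The diatonic triads in B major are B, C#m, D#m, E, F#, G#m, A#dim. Of the given chords, B–D#–F# = B, E–G#–B = E, A#–C#–E = A#dim and C#–E–G# = C#m are diatonic. B–D–F# doesn't fit — on degree 1 B major would have B (I). Bm is the degree-1 chord of B minor, so it is the borrowed i. But E–G–B is foreign: the diatonic IV on degree 4 is E, whereas Em comes from B minor. It is labeled iv.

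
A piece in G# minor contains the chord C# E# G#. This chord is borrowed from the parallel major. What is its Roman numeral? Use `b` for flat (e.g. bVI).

C# is scale degree 4 in G# minor. C#–E#–G# is a major chord — the form found in G# major, not the diatonic iv (C#m). Borrowed into G# minor it is written IV.

IV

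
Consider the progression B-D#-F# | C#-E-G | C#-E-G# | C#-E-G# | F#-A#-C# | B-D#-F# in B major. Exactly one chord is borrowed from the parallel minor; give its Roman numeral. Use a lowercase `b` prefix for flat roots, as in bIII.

B major has the diatonic set B, C#m, D#m, E, F#, G#m, A#dim. Of the given chords, B–D#–F# = B, C#–E–G# = C#m and F#–A#–C# = F# are diatonic. C#–E–G is not: scale degree 2 in B major carries C#m (ii). In B minor the chord on that degree is C#dim, so here it functions as ii°, borrowed from the parallel minor.

ii°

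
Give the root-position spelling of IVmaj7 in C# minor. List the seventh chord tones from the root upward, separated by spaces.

The root, F#, is scale degree 4 — the same note in C# minor and C# major; only the chord quality changes. Stacking thirds in C# major on F# gives F#–A#–C#–E#.

F# A# C# E#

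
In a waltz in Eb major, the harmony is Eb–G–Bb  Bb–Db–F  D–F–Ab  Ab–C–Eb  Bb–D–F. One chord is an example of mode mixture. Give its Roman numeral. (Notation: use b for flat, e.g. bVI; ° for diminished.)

Eb major has the diatonic set Eb, Fm, Gm, Ab, Bb, Cm, Ddim. Eb–G–Bb = Eb, D–F–Ab = Ddim, Ab–C–Eb = Ab and Bb–D–F = Bb are all diatonic. Bb–Db–F is not: scale degree 5 in Eb major carries Bb (V). In Eb minor the chord on that degree is Bbm, so here it functions as v, borrowed from the parallel minor.

v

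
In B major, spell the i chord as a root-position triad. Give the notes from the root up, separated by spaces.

B D F#

The root, B, is scale degree 1 — the same note in B major and B minor; only the chord quality changes. Building the minor chord from the parallel minor on B: B–D–F#.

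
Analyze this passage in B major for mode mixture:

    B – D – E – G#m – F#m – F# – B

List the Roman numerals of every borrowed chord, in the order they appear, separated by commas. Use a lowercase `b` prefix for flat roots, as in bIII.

bIII, v

In B major the diatonic chords are B, C#m, D#m, E, F#, G#m, A#dim. B, E, G#m and F# all belong to that set. D (D–F#–A) is not: scale degree 3 in B major carries D#m (iii). In B minor the chord on that degree is D, so here it functions as bIII, borrowed from the parallel minor. But F#m (F#–A–C#) is foreign: the diatonic V on degree 5 is F#, whereas F#m comes from B minor. It is labeled v.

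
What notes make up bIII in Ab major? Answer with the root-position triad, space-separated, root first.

Cb Eb Gb

The root of bIII is the lowered 3rd degree: C becomes Cb. In Ab minor the chord on Cb is Cb–Eb–Gb.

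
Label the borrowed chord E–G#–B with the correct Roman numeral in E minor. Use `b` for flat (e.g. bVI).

The root E is the diatonic 1st degree of E minor; the borrowing shows in the chord quality. The diatonic chord on degree 1 would be Em (i), but E–G#–B is the major chord from E major. As a borrowed chord it is labeled I.

I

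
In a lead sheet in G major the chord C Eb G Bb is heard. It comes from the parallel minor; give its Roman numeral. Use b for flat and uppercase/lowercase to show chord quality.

iv7

The root C is the diatonic 4th degree of G major; the borrowing shows in the chord quality. The diatonic chord on degree 4 would be C (IV), but C–Eb–G–Bb is the minor-seventh chord from G minor. As a borrowed chord it is labeled iv7.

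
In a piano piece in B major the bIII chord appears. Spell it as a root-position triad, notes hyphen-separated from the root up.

D-F#-A

The root of bIII is the lowered 3rd degree: D# becomes D. In B minor the chord on D is D–F#–A.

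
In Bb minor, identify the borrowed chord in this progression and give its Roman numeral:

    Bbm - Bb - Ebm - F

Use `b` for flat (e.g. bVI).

I

In Bb minor (with V from harmonic minor) the diatonic chords are Bbm, Cdim, Db, Ebm, F, Gb, Ab. Bbm, Ebm and F are all diatonic. But Bb (Bb–D–F) is foreign: the diatonic i on degree 1 is Bbm, whereas Bb comes from Bb major. It is labeled I.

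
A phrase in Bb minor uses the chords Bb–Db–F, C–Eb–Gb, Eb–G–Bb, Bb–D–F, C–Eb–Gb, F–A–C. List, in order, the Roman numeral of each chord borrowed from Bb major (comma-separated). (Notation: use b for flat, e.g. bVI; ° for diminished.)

Bb minor has the diatonic set Bbm, Cdim, Db, Ebm, F, Gb, Ab (with V from harmonic minor). Of the given chords, Bb–Db–F = Bbm, C–Eb–Gb = Cdim and F–A–C = F are diatonic. Eb–G–Bb is not: scale degree 4 in Bb minor carries Ebm (iv). In Bb major the chord on that degree is Eb, so here it functions as IV, borrowed from the parallel major. Bb–D–F is not: scale degree 1 in Bb minor carries Bbm (i). In Bb major the chord on that degree is Bb, so here it functions as I, borrowed from the parallel major.

IV, I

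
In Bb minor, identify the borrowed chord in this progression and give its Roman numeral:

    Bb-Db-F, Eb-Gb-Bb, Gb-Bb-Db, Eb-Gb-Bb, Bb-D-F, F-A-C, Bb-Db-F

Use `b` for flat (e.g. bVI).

In Bb minor (with V from harmonic minor) the diatonic chords are Bbm, Cdim, Db, Ebm, F, Gb, Ab. Of the given chords, Bb–Db–F = Bbm, Eb–Gb–Bb = Ebm, Gb–Bb–Db = Gb and F–A–C = F are diatonic. But Bb–D–F is foreign: the diatonic i on degree 1 is Bbm, whereas Bb comes from Bb major. It is labeled I.

I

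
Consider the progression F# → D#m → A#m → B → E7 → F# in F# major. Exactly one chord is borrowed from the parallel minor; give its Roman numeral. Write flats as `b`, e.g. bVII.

bVII7

The diatonic triads in F# major are F#, G#m, A#m, B, C#, D#m, E#dim. F#, D#m, A#m and B all belong to that set. But E7 (E–G#–B–D) is foreign: the diatonic vii° on degree 7 is E#dim, whereas E7 comes from F# minor. It is labeled bVII7.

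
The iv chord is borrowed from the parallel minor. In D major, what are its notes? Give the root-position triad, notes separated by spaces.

G Bb D

iv is built on scale degree 4, which is G in both D major and its parallel. Building the minor chord from the parallel minor on G: G–Bb–D.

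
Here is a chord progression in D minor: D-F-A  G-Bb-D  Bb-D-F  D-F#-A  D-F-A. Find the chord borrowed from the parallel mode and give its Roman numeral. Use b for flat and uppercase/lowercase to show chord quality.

The diatonic triads in D minor (with V from harmonic minor) are Dm, Edim, F, Gm, A, Bb, C. D–F–A = Dm, G–Bb–D = Gm and Bb–D–F = Bb all belong to that set. D–F#–A is not: scale degree 1 in D minor carries Dm (i). In D major the chord on that degree is D, so here it functions as I, borrowed from the parallel major.

I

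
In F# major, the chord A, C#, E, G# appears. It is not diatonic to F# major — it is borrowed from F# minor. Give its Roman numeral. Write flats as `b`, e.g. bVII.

bIIImaj7

The root A is the lowered 3rd scale degree — diatonically F# major has A# there. Diatonically F# major has A#m (iii) on that degree; A–C#–E–G# is instead the major-seventh chord native to F# minor, so it takes the label bIIImaj7.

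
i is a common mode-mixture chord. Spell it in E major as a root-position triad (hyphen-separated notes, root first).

i is built on scale degree 1, which is E in both E major and its parallel. In E minor the chord on E is E–G–B.

E-G-B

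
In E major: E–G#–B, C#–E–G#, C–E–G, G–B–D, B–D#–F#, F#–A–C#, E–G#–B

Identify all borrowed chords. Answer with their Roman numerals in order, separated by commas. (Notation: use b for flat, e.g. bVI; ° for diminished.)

The diatonic triads in E major are E, F#m, G#m, A, B, C#m, D#dim. E–G#–B = E, C#–E–G# = C#m, B–D#–F# = B and F#–A–C# = F#m all belong to that set. C–E–G is not: scale degree 6 in E major carries C#m (vi). In E minor the chord on that degree is C, so here it functions as bVI, borrowed from the parallel minor. G–B–D doesn't fit — on degree 3 E major would have G#m (iii). G is the degree-3 chord of E minor, so it is the borrowed bIII.

bVI, bIII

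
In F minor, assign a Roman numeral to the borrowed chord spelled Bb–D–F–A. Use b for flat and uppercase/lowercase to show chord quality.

IVmaj7

Bb is scale degree 4 in F minor. Diatonically F minor has Bbm (iv) on that degree; Bb–D–F–A is instead the major-seventh chord native to F major, so it takes the label IVmaj7.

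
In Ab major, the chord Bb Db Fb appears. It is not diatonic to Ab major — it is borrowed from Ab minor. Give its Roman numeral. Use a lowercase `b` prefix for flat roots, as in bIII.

Bb is scale degree 2 in Ab major. The diatonic chord on degree 2 would be Bbm (ii), but Bb–Db–Fb is the diminished chord from Ab minor. As a borrowed chord it is labeled ii°.

ii°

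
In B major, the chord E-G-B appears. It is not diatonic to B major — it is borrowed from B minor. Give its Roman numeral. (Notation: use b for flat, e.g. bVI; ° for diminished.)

iv

The root E is the diatonic 4th degree of B major; the borrowing shows in the chord quality. E–G–B is a minor chord — the form found in B minor, not the diatonic IV (E). Borrowed into B major it is written iv.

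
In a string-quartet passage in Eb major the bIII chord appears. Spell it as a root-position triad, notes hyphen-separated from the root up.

bIII is built on the lowered scale degree 3. In Eb major degree 3 is G; lowered it becomes Gb. In Eb minor the chord on Gb is Gb–Bb–Db.

Gb-Bb-Db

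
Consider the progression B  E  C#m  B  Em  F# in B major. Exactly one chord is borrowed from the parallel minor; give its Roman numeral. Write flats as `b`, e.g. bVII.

iv

In B major the diatonic chords are B, C#m, D#m, E, F#, G#m, A#dim. B, E, C#m and F# all belong to that set. But Em (E–G–B) is foreign: the diatonic IV on degree 4 is E, whereas Em comes from B minor. It is labeled iv.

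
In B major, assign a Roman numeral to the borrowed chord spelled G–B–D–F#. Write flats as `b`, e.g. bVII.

The root G is the lowered 6th scale degree — diatonically B major has G# there. Diatonically B major has G#m (vi) on that degree; G–B–D–F# is instead the major-seventh chord native to B minor, so it takes the label bVImaj7.

bVImaj7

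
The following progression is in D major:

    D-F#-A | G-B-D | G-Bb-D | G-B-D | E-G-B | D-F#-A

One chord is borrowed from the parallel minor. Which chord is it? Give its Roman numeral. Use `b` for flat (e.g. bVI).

In D major the diatonic chords are D, Em, F#m, G, A, Bm, C#dim. D–F#–A = D, G–B–D = G and E–G–B = Em are all diatonic. G–Bb–D is not: scale degree 4 in D major carries G (IV). In D minor the chord on that degree is Gm, so here it functions as iv, borrowed from the parallel minor.

iv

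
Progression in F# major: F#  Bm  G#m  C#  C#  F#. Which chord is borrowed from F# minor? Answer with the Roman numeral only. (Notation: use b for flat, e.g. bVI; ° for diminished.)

iv

The diatonic triads in F# major are F#, G#m, A#m, B, C#, D#m, E#dim. F#, G#m and C# all belong to that set. Bm (B–D–F#) doesn't fit — on degree 4 F# major would have B (IV). Bm is the degree-4 chord of F# minor, so it is the borrowed iv.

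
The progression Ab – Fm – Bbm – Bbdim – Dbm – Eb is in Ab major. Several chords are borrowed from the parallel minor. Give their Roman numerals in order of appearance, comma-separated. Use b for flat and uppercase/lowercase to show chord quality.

ii°, iv

Ab major has the diatonic set Ab, Bbm, Cm, Db, Eb, Fm, Gdim. Ab, Fm, Bbm and Eb all belong to that set. But Bbdim (Bb–Db–Fb) is foreign: the diatonic ii on degree 2 is Bbm, whereas Bbdim comes from Ab minor. It is labeled ii°. But Dbm (Db–Fb–Ab) is foreign: the diatonic IV on degree 4 is Db, whereas Dbm comes from Ab minor. It is labeled iv.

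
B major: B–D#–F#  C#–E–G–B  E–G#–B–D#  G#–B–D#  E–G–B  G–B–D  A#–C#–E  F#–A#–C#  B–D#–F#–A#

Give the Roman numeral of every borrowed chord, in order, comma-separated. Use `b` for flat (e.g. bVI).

iiø7, iv, bVI

The diatonic triads in B major are B, C#m, D#m, E, F#, G#m, A#dim. B–D#–F# = B, E–G#–B–D# = Emaj7, G#–B–D# = G#m, A#–C#–E = A#dim, F#–A#–C# = F# and B–D#–F#–A# = Bmaj7 all belong to that set. But C#–E–G–B is foreign: the diatonic ii on degree 2 is C#m, whereas C#m7b5 comes from B minor. It is labeled iiø7. E–G–B doesn't fit — on degree 4 B major would have E (IV). Em is the degree-4 chord of B minor, so it is the borrowed iv. G–B–D is not: scale degree 6 in B major carries G#m (vi). In B minor the chord on that degree is G, so here it functions as bVI, borrowed from the parallel minor.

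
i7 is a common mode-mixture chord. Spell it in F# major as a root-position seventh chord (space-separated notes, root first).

F# A C# E

The root, F#, is scale degree 1 — the same note in F# major and F# minor; only the chord quality changes. Stacking thirds in F# minor on F# gives F#–A–C#–E.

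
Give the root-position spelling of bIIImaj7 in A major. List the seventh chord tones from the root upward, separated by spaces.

C E G B

bIIImaj7 is built on the lowered scale degree 3. In A major degree 3 is C#; lowered it becomes C. Building the major-seventh chord from the parallel minor on C: C–E–G–B.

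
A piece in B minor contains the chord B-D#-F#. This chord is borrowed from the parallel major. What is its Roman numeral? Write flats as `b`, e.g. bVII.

The root B is the diatonic 1st degree of B minor; the borrowing shows in the chord quality. Diatonically B minor has Bm (i) on that degree; B–D#–F# is instead the major chord native to B major, so it takes the label I.

I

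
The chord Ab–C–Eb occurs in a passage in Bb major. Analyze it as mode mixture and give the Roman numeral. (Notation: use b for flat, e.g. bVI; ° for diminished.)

The root Ab is the lowered 7th scale degree — diatonically Bb major has A there. Ab–C–Eb is a major chord — the form found in Bb minor, not the diatonic vii° (Adim). Borrowed into Bb major it is written bVII.

bVII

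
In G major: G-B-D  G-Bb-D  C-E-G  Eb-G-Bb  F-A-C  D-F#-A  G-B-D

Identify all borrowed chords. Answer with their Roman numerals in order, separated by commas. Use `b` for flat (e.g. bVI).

i, bVI, bVII

The diatonic triads in G major are G, Am, Bm, C, D, Em, F#dim. G–B–D = G, C–E–G = C and D–F#–A = D all belong to that set. But G–Bb–D is foreign: the diatonic I on degree 1 is G, whereas Gm comes from G minor. It is labeled i. But Eb–G–Bb is foreign: the diatonic vi on degree 6 is Em, whereas Eb comes from G minor. It is labeled bVI. F–A–C is not: scale degree 7 in G major carries F#dim (vii°). In G minor the chord on that degree is F, so here it functions as bVII, borrowed from the parallel minor.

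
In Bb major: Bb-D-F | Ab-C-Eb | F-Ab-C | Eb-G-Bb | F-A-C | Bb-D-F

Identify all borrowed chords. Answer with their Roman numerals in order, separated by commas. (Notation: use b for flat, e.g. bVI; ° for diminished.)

bVII, v

The diatonic triads in Bb major are Bb, Cm, Dm, Eb, F, Gm, Adim. Of the given chords, Bb–D–F = Bb, Eb–G–Bb = Eb and F–A–C = F are diatonic. But Ab–C–Eb is foreign: the diatonic vii° on degree 7 is Adim, whereas Ab comes from Bb minor. It is labeled bVII. F–Ab–C is not: scale degree 5 in Bb major carries F (V). In Bb minor the chord on that degree is Fm, so here it functions as v, borrowed from the parallel minor.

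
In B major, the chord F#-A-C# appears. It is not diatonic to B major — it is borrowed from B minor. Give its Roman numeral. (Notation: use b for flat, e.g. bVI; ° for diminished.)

F# is scale degree 5 in B major. The diatonic chord on degree 5 would be F# (V), but F#–A–C# is the minor chord from B minor. As a borrowed chord it is labeled v.

v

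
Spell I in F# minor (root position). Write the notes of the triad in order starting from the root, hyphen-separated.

I is built on scale degree 1, which is F# in both F# minor and its parallel. Building the major chord from the parallel major on F#: F#–A#–C#.

F#-A#-C#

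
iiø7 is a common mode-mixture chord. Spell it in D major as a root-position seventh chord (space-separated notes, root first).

The root, E, is scale degree 2 — the same note in D major and D minor; only the chord quality changes. Building the half-diminished-seventh chord from the parallel minor on E: E–G–Bb–D.

E G Bb D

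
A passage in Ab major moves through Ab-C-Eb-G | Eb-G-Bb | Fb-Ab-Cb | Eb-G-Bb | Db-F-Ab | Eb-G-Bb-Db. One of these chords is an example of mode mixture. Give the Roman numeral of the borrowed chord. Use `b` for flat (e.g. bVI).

Ab major has the diatonic set Ab, Bbm, Cm, Db, Eb, Fm, Gdim. Ab–C–Eb–G = Abmaj7, Eb–G–Bb = Eb, Db–F–Ab = Db and Eb–G–Bb–Db = Eb7 all belong to that set. Fb–Ab–Cb is not: scale degree 6 in Ab major carries Fm (vi). In Ab minor the chord on that degree is Fb, so here it functions as bVI, borrowed from the parallel minor.

bVI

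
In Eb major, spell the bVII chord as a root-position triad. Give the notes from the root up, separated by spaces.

Scale degree 7 in Eb major is D. bVII uses the lowered form, Db, taken from Eb minor. In Eb minor the chord on Db is Db–F–Ab.

Db F Ab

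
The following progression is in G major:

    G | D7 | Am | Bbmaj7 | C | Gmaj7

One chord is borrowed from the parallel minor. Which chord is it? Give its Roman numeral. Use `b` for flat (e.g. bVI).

G major has the diatonic set G, Am, Bm, C, D, Em, F#dim. G, D7, Am, C and Gmaj7 are all diatonic. But Bbmaj7 (Bb–D–F–A) is foreign: the diatonic iii on degree 3 is Bm, whereas Bbmaj7 comes from G minor. It is labeled bIIImaj7.

bIIImaj7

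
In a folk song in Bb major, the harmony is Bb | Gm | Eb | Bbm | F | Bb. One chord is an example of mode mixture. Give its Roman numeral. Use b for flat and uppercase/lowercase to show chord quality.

i

Bb major has the diatonic set Bb, Cm, Dm, Eb, F, Gm, Adim. Of the given chords, Bb, Gm, Eb and F are diatonic. Bbm (Bb–Db–F) is not: scale degree 1 in Bb major carries Bb (I). In Bb minor the chord on that degree is Bbm, so here it functions as i, borrowed from the parallel minor.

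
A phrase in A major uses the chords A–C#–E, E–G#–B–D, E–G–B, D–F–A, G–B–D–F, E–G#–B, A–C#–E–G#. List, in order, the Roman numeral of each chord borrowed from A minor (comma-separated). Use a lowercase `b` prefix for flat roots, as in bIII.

v, iv, bVII7

A major has the diatonic set A, Bm, C#m, D, E, F#m, G#dim. Of the given chords, A–C#–E = A, E–G#–B–D = E7, E–G#–B = E and A–C#–E–G# = Amaj7 are diatonic. E–G–B doesn't fit — on degree 5 A major would have E (V). Em is the degree-5 chord of A minor, so it is the borrowed v. D–F–A doesn't fit — on degree 4 A major would have D (IV). Dm is the degree-4 chord of A minor, so it is the borrowed iv. But G–B–D–F is foreign: the diatonic vii° on degree 7 is G#dim, whereas G7 comes from A minor. It is labeled bVII7.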